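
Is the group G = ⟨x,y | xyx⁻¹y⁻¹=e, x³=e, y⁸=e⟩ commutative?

Each pair of generators commutes: x·y = xy = y·x. Since the generators pairwise commute, every element of G commutes with every other, so G is abelian.

Answer: Yes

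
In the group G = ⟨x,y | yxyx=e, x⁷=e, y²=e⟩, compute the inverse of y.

The order of y is 2 (smallest k with yᵏ = e), so y⁻¹ = y¹ = y.
Check: y · y → y · y = e, giving e as required.

Answer: y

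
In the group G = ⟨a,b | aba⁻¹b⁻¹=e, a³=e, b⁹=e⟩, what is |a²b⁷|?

Compute successive powers until reaching e:
  (a²b⁷)¹ = a²b⁷, (a²b⁷)² = ab⁵, (a²b⁷)³ = b³, (a²b⁷)⁴ = a²b, (a²b⁷)⁵ = ab⁸, (a²b⁷)⁶ = b⁶, (a²b⁷)⁷ = a²b⁴, (a²b⁷)⁸ = ab², (a²b⁷)⁹ = e.
The smallest positive k with (a²b⁷)ᵏ = e is 9.

Answer: 9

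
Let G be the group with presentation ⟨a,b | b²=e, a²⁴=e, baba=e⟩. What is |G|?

Enumerate words in the generators, reducing via the relations: the distinct elements are
  {a, b, e, ab, a², a³, a⁴, a⁵, a⁶, a⁷, a⁸, a⁹, a²b, a²², a²³, a²¹, a²⁰, a³b, a¹², a¹³, a¹¹, a¹⁰, a¹⁴, a¹⁵, a¹⁶, a¹⁷, a¹⁸, a¹⁹, a⁴b, a⁵b, a⁶b, a⁷b, a⁸b, a⁹b, a²²b, a²³b, a²¹b, a²⁰b, a¹²b, a¹³b, a¹¹b, a¹⁰b, a¹⁴b, a¹⁵b, a¹⁶b, a¹⁷b, a¹⁸b, a¹⁹b}.
No further products give new elements, so |G| = 48.

Answer: 48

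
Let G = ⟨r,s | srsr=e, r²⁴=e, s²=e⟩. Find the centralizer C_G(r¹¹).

⟨r¹¹⟩ ⊆ C_G(r¹¹) since powers of r¹¹ commute with r¹¹; so |C_G(r¹¹)| ≥ |⟨r¹¹⟩| = 24.
By orbit–stabilizer, |C_G(r¹¹)| = |G| / |conj. class of r¹¹| = 48 / 2 = 24.
The 24 elements commuting with r¹¹ are {e, r, r², r³, r⁴, r⁵, r⁶, r⁷, r⁸, r⁹, r¹⁰, r¹¹, r¹², r¹³, r¹⁴, r¹⁵, r¹⁶, r¹⁷, r¹⁸, r¹⁹, r²⁰, r²¹, r²², r²³}.

Answer: {e, r, r², r³, r⁴, r⁵, r⁶, r⁷, r⁸, r⁹, r¹⁰, r¹¹, r¹², r¹³, r¹⁴, r¹⁵, r¹⁶, r¹⁷, r¹⁸, r¹⁹, r²⁰, r²¹, r²², r²³}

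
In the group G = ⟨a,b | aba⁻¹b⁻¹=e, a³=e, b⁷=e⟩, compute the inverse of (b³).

The order of (b³) is 7 (smallest k with (b³)ᵏ = e), so (b³)⁻¹ = (b³)⁶ = b⁴.
Check: (b³) · (b⁴) → (b³) · b⁴ = e, giving e as required.

Answer: b⁴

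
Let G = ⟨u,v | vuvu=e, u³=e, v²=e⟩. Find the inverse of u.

The order of u is 3 (smallest k with uᵏ = e), so u⁻¹ = u² = u².
Check: u · (u²) → u · u² = e, giving e as required.

Answer: u²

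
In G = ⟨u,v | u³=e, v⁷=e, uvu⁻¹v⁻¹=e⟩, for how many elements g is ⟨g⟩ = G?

G is cyclic of order 21. An element generates G iff its order is 21, and a cyclic group of order 21 has exactly φ(21) = 12 such elements.

Answer: 12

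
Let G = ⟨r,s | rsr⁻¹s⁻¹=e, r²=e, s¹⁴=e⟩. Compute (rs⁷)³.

Compute successive powers of (rs⁷), reducing at each step:
  (rs⁷)²: (rs⁷) · r = s⁷;   (s⁷) · s⁷ = e
  (rs⁷)³: e · r = r;   r · s⁷ = rs⁷

Answer: rs⁷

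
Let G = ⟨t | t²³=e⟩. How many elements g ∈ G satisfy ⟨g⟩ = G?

G is cyclic of order 23. An element generates G iff its order is 23, and a cyclic group of order 23 has exactly φ(23) = 22 such elements.

Answer: 22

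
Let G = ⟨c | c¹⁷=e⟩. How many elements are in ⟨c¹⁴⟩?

|⟨c¹⁴⟩| equals the order of c¹⁴. Compute successive powers until reaching e:
  (c¹⁴)¹ = c¹⁴, (c¹⁴)² = c¹¹, (c¹⁴)³ = c⁸, (c¹⁴)⁴ = c⁵, (c¹⁴)⁵ = c², (c¹⁴)⁶ = c¹⁶, (c¹⁴)⁷ = c¹³, (c¹⁴)⁸ = c¹⁰, (c¹⁴)⁹ = c⁷, (c¹⁴)¹⁰ = c⁴, (c¹⁴)¹¹ = c, (c¹⁴)¹² = c¹⁵, (c¹⁴)¹³ = c¹², (c¹⁴)¹⁴ = c⁹, (c¹⁴)¹⁵ = c⁶, (c¹⁴)¹⁶ = c³, (c¹⁴)¹⁷ = e.
The smallest positive k with (c¹⁴)ᵏ = e is 17, so |⟨c¹⁴⟩| = 17.

Answer: 17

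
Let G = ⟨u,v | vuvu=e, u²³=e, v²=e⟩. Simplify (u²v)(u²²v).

Compute (u²v) · (u²²v) by multiplying left to right and reducing via the relations at each step:
  (u²v) · u²² = u³v
  (u³v) · v = u³

Answer: u³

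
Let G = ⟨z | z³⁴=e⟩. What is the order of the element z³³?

Compute successive powers until reaching e:
  (z³³)¹ = z³³, (z³³)² = z³², (z³³)³ = z³¹, (z³³)⁴ = z³⁰, (z³³)⁵ = z²⁹, (z³³)⁶ = z²⁸, (z³³)⁷ = z²⁷, (z³³)⁸ = z²⁶, (z³³)⁹ = z²⁵, (z³³)¹⁰ = z²⁴, (z³³)¹¹ = z²³, (z³³)¹² = z²², (z³³)¹³ = z²¹, (z³³)¹⁴ = z²⁰, (z³³)¹⁵ = z¹⁹, (z³³)¹⁶ = z¹⁸, (z³³)¹⁷ = z¹⁷, (z³³)¹⁸ = z¹⁶, (z³³)¹⁹ = z¹⁵, (z³³)²⁰ = z¹⁴, (z³³)²¹ = z¹³, (z³³)²² = z¹², (z³³)²³ = z¹¹, (z³³)²⁴ = z¹⁰, (z³³)²⁵ = z⁹, (z³³)²⁶ = z⁸, (z³³)²⁷ = z⁷, (z³³)²⁸ = z⁶, (z³³)²⁹ = z⁵, (z³³)³⁰ = z⁴, (z³³)³¹ = z³, (z³³)³² = z², (z³³)³³ = z, (z³³)³⁴ = e.
The smallest positive k with (z³³)ᵏ = e is 34.

Answer: 34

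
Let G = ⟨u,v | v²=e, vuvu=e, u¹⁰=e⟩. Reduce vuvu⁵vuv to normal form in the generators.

Multiply left to right, reducing at each step:
  v · u = u⁹v
  (u⁹v) · v = u⁹
  (u⁹) · u⁵ = u⁴
  (u⁴) · v = u⁴v
  (u⁴v) · u = u³v
  (u³v) · v = u³

Answer: u³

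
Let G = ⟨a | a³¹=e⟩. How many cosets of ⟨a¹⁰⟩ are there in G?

First find ord(a¹⁰) by computing successive powers:
  (a¹⁰)¹ = a¹⁰, (a¹⁰)² = a²⁰, (a¹⁰)³ = a³⁰, (a¹⁰)⁴ = a⁹, (a¹⁰)⁵ = a¹⁹, (a¹⁰)⁶ = a²⁹, (a¹⁰)⁷ = a⁸, (a¹⁰)⁸ = a¹⁸, (a¹⁰)⁹ = a²⁸, (a¹⁰)¹⁰ = a⁷, (a¹⁰)¹¹ = a¹⁷, (a¹⁰)¹² = a²⁷, (a¹⁰)¹³ = a⁶, (a¹⁰)¹⁴ = a¹⁶, (a¹⁰)¹⁵ = a²⁶, (a¹⁰)¹⁶ = a⁵, (a¹⁰)¹⁷ = a¹⁵, (a¹⁰)¹⁸ = a²⁵, (a¹⁰)¹⁹ = a⁴, (a¹⁰)²⁰ = a¹⁴, (a¹⁰)²¹ = a²⁴, (a¹⁰)²² = a³, (a¹⁰)²³ = a¹³, (a¹⁰)²⁴ = a²³, (a¹⁰)²⁵ = a², (a¹⁰)²⁶ = a¹², (a¹⁰)²⁷ = a²², (a¹⁰)²⁸ = a, (a¹⁰)²⁹ = a¹¹, (a¹⁰)³⁰ = a²¹, (a¹⁰)³¹ = e.
So |⟨a¹⁰⟩| = ord(a¹⁰) = 31. With |G| = 31, by Lagrange [G : ⟨a¹⁰⟩] = 31/31 = 1.

Answer: 1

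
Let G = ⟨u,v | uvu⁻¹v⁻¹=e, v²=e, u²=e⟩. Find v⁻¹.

The order of v is 2 (smallest k with vᵏ = e), so v⁻¹ = v¹ = v.
Check: v · v → v · v = e, giving e as required.

Answer: v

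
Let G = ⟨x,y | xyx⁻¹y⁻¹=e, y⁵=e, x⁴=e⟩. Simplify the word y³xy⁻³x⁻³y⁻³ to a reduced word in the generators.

Multiply left to right, reducing at each step:
  (y³) · x = xy³
  (xy³) · y⁻³ = x
  x · x⁻³ = x²
  (x²) · y⁻³ = x²y²

Answer: x²y²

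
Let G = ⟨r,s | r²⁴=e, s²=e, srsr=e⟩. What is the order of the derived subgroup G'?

G' = [G, G] is generated by all commutators. The generator-pair commutators are: [r, s] = r².
The subgroup they normally generate is {e, r², r⁴, r⁶, r⁸, r¹⁰, r¹², r¹⁴, r¹⁶, r¹⁸, r²⁰, r²²}, of order 12.
Check: |G/G'| = 48/12 = 4 is the order of the abelianisation.

Answer: 12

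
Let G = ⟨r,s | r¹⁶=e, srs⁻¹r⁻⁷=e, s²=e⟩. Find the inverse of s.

The order of s is 2 (smallest k with sᵏ = e), so s⁻¹ = s¹ = s.
Check: s · s → s · s = e, giving e as required.

Answer: s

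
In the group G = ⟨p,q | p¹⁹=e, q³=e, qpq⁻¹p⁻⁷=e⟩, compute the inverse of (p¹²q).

The order of (p¹²q) is 3 (smallest k with (p¹²q)ᵏ = e), so (p¹²q)⁻¹ = (p¹²q)² = pq².
Check: (p¹²q) · (pq²) → (p¹²q) · p = q;   q · q² = e, giving e as required.

Answer: pq²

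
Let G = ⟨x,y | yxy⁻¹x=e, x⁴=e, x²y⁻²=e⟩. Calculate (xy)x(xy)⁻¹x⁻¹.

[(xy), x] = (xy)·x·(xy)⁻¹·x⁻¹.
  (xy) · x = y
  y · (xy⁻¹) = x³
  (x³) · (x³) = x²

Answer: x²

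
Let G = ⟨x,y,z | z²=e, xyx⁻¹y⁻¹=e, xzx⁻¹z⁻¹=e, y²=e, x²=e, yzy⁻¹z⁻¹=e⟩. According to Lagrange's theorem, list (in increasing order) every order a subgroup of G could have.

|G| = 8 = 2³. By Lagrange's theorem the order of any subgroup divides 8; the divisors of 8 are 1, 2, 4, 8.

Answer: 1, 2, 4, 8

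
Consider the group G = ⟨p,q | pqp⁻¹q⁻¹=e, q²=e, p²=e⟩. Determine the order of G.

Enumerate words in the generators, reducing via the relations: the distinct elements are
  {e, p, q, pq}.
No further products give new elements, so |G| = 4.

Answer: 4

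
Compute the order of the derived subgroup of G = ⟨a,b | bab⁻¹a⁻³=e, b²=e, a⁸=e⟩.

G' = [G, G] is generated by all commutators. The generator-pair commutators are: [a, b] = a⁶.
The subgroup they normally generate is {e, a², a⁴, a⁶}, of order 4.
Check: |G/G'| = 16/4 = 4 is the order of the abelianisation.

Answer: 4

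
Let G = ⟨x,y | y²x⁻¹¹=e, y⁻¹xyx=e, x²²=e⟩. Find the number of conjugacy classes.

The conjugacy classes (representative and size) are:
  [e] (size 1), [x²¹] (size 2), [x²] (size 2), [x³] (size 2), [x¹⁸] (size 2), [x¹⁷] (size 2), [x⁶] (size 2), [x⁷] (size 2), [x⁸] (size 2), [x¹³] (size 2), [x¹²] (size 2), [x¹¹] (size 1), [x¹⁰y] (size 11), [x⁷y] (size 11).
Class equation: 1 + 2 + 2 + 2 + 2 + 2 + 2 + 2 + 2 + 2 + 2 + 1 + 11 + 11 = 44 = |G|. So G has 14 conjugacy classes.

Answer: 14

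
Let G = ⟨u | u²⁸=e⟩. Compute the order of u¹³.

Compute successive powers until reaching e:
  (u¹³)¹ = u¹³, (u¹³)² = u²⁶, (u¹³)³ = u¹¹, (u¹³)⁴ = u²⁴, (u¹³)⁵ = u⁹, (u¹³)⁶ = u²², (u¹³)⁷ = u⁷, (u¹³)⁸ = u²⁰, (u¹³)⁹ = u⁵, (u¹³)¹⁰ = u¹⁸, (u¹³)¹¹ = u³, (u¹³)¹² = u¹⁶, (u¹³)¹³ = u, (u¹³)¹⁴ = u¹⁴, (u¹³)¹⁵ = u²⁷, (u¹³)¹⁶ = u¹², (u¹³)¹⁷ = u²⁵, (u¹³)¹⁸ = u¹⁰, (u¹³)¹⁹ = u²³, (u¹³)²⁰ = u⁸, (u¹³)²¹ = u²¹, (u¹³)²² = u⁶, (u¹³)²³ = u¹⁹, (u¹³)²⁴ = u⁴, (u¹³)²⁵ = u¹⁷, (u¹³)²⁶ = u², (u¹³)²⁷ = u¹⁵, (u¹³)²⁸ = e.
The smallest positive k with (u¹³)ᵏ = e is 28.

Answer: 28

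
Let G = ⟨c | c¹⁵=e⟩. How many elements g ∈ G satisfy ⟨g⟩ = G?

G is cyclic of order 15. An element generates G iff its order is 15, and a cyclic group of order 15 has exactly φ(15) = 8 such elements.

Answer: 8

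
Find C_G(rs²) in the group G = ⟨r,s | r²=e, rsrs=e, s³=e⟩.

⟨rs²⟩ ⊆ C_G(rs²) since powers of rs² commute with rs²; so |C_G(rs²)| ≥ |⟨rs²⟩| = 2.
By orbit–stabilizer, |C_G(rs²)| = |G| / |conj. class of rs²| = 6 / 3 = 2.
The 2 elements commuting with rs² are {e, rs²}.

Answer: {e, rs²}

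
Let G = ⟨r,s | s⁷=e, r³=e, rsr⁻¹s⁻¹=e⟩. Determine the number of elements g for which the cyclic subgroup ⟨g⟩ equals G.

G is cyclic of order 21. An element generates G iff its order is 21, and a cyclic group of order 21 has exactly φ(21) = 12 such elements.

Answer: 12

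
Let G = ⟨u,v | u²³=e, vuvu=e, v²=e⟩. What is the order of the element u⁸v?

Compute successive powers until reaching e:
  (u⁸v)¹ = u⁸v, (u⁸v)² = e.
The smallest positive k with (u⁸v)ᵏ = e is 2.

Answer: 2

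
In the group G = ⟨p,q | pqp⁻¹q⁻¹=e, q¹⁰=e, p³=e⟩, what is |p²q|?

Compute successive powers until reaching e:
  (p²q)¹ = p²q, (p²q)² = pq², (p²q)³ = q³, (p²q)⁴ = p²q⁴, (p²q)⁵ = pq⁵, (p²q)⁶ = q⁶, (p²q)⁷ = p²q⁷, (p²q)⁸ = pq⁸, (p²q)⁹ = q⁹, (p²q)¹⁰ = p², (p²q)¹¹ = pq, (p²q)¹² = q², (p²q)¹³ = p²q³, (p²q)¹⁴ = pq⁴, (p²q)¹⁵ = q⁵, (p²q)¹⁶ = p²q⁶, (p²q)¹⁷ = pq⁷, (p²q)¹⁸ = q⁸, (p²q)¹⁹ = p²q⁹, (p²q)²⁰ = p, (p²q)²¹ = q, (p²q)²² = p²q², (p²q)²³ = pq³, (p²q)²⁴ = q⁴, (p²q)²⁵ = p²q⁵, (p²q)²⁶ = pq⁶, (p²q)²⁷ = q⁷, (p²q)²⁸ = p²q⁸, (p²q)²⁹ = pq⁹, (p²q)³⁰ = e.
The smallest positive k with (p²q)ᵏ = e is 30.

Answer: 30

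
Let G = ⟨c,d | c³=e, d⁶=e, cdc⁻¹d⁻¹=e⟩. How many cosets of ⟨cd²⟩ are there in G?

First find ord(cd²) by computing successive powers:
  (cd²)¹ = cd², (cd²)² = c²d⁴, (cd²)³ = e.
So |⟨cd²⟩| = ord(cd²) = 3. With |G| = 18, by Lagrange [G : ⟨cd²⟩] = 18/3 = 6.

Answer: 6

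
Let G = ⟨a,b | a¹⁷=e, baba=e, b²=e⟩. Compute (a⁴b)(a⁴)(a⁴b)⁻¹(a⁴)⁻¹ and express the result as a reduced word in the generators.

[(a⁴b), (a⁴)] = (a⁴b)·(a⁴)·(a⁴b)⁻¹·(a⁴)⁻¹.
  (a⁴b) · (a⁴) = b
  b · (a⁴b) = a¹³
  (a¹³) · (a¹³) = a⁹

Answer: a⁹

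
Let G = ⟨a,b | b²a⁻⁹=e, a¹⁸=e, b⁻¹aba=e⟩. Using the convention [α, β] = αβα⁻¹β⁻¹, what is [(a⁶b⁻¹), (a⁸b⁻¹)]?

[(a⁶b⁻¹), (a⁸b⁻¹)] = (a⁶b⁻¹)·(a⁸b⁻¹)·(a⁶b⁻¹)⁻¹·(a⁸b⁻¹)⁻¹.
  (a⁶b⁻¹) · (a⁸b⁻¹) = a⁷
  (a⁷) · (a⁶b) = a⁴b⁻¹
  (a⁴b⁻¹) · (a⁸b) = a¹⁴

Answer: a¹⁴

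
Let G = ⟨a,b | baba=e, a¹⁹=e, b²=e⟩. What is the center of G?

An element z ∈ Z(G) iff z commutes with every generator.
For example e is central: e·a = a = a·e; e·b = b = b·e.
Whereas a ∉ Z(G) since a·b = ab ≠ a¹⁸b = b·a.
Checking each of the 38 elements this way gives Z(G) = {e}, of order 1.

Answer: {e}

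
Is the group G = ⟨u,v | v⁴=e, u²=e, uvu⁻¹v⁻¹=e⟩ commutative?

Each pair of generators commutes: u·v = uv = v·u. Since the generators pairwise commute, every element of G commutes with every other, so G is abelian.

Answer: Yes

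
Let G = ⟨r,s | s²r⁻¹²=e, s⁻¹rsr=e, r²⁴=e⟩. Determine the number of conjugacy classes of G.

The conjugacy classes (representative and size) are:
  [e] (size 1), [r] (size 2), [r²] (size 2), [r³] (size 2), [r⁴] (size 2), [r⁵] (size 2), [r¹⁸] (size 2), [r⁷] (size 2), [r¹⁶] (size 2), [r¹⁵] (size 2), [r¹⁴] (size 2), [r¹³] (size 2), [r¹²] (size 1), [r⁶s] (size 12), [r⁵s⁻¹] (size 12).
Class equation: 1 + 2 + 2 + 2 + 2 + 2 + 2 + 2 + 2 + 2 + 2 + 2 + 1 + 12 + 12 = 48 = |G|. So G has 15 conjugacy classes.

Answer: 15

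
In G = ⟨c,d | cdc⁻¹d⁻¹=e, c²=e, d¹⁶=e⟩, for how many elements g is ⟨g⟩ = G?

⟨g⟩ = G would require ord(g) = |G| = 32, but the maximum element order in G is 16 < 32. So G is not cyclic and no single element generates it: the count is 0.

Answer: 0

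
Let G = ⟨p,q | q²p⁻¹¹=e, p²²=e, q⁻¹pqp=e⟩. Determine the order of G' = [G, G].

G' = [G, G] is generated by all commutators. The generator-pair commutators are: [p, q] = p².
The subgroup they normally generate is {e, p², p⁴, p⁶, p⁸, p¹⁰, p¹², p¹⁴, p¹⁶, p¹⁸, p²⁰}, of order 11.
Check: |G/G'| = 44/11 = 4 is the order of the abelianisation.

Answer: 11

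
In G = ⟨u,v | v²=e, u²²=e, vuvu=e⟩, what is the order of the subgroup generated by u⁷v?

|⟨u⁷v⟩| equals the order of u⁷v. Compute successive powers until reaching e:
  (u⁷v)¹ = u⁷v, (u⁷v)² = e.
The smallest positive k with (u⁷v)ᵏ = e is 2, so |⟨u⁷v⟩| = 2.

Answer: 2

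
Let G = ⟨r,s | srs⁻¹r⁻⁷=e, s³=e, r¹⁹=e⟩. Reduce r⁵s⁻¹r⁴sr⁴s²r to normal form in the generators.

Multiply left to right, reducing at each step:
  (r⁵) · s⁻¹ = r⁵s²
  (r⁵s²) · r⁴ = r¹¹s²
  (r¹¹s²) · s = r¹¹
  (r¹¹) · r⁴ = r¹⁵
  (r¹⁵) · s² = r¹⁵s²
  (r¹⁵s²) · r = r⁷s²

Answer: r⁷s²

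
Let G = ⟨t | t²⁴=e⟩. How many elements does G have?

G is generated by a single element, so G is cyclic. The relator gives t²⁴ = e and no smaller power is forced to be e, so the 24 powers {e, t, t², t³, t⁴, t⁵, t⁶, t⁷, t⁸, t⁹, t²², t²³, t²¹, t²⁰, t¹², t¹³, t¹¹, t¹⁰, t¹⁴, t¹⁵, t¹⁶, t¹⁷, t¹⁸, t¹⁹} are distinct. Hence |G| = 24.

Answer: 24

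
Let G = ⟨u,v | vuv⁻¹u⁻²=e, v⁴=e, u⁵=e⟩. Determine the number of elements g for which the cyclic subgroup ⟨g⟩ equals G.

⟨g⟩ = G would require ord(g) = |G| = 20, but the maximum element order in G is 5 < 20. So G is not cyclic and no single element generates it: the count is 0.

Answer: 0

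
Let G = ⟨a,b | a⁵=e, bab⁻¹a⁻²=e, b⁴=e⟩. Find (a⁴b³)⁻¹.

The order of (a⁴b³) is 4 (smallest k with (a⁴b³)ᵏ = e), so (a⁴b³)⁻¹ = (a⁴b³)³ = a²b.
Check: (a⁴b³) · (a²b) → (a⁴b³) · a² = b³;   (b³) · b = e, giving e as required.

Answer: a²b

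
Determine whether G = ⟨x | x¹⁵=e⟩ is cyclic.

|G| = 15. The element x has order 15 (its powers give 15 distinct elements), so ⟨x⟩ = G and G is cyclic.

Answer: Yes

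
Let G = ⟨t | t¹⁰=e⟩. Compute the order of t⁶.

Compute successive powers until reaching e:
  (t⁶)¹ = t⁶, (t⁶)² = t², (t⁶)³ = t⁸, (t⁶)⁴ = t⁴, (t⁶)⁵ = e.
The smallest positive k with (t⁶)ᵏ = e is 5.

Answer: 5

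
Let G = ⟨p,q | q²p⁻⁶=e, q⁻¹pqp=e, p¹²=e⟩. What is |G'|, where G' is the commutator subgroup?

G' = [G, G] is generated by all commutators. The generator-pair commutators are: [p, q] = p².
The subgroup they normally generate is {e, p², p⁴, p⁶, p⁸, p¹⁰}, of order 6.
Check: |G/G'| = 24/6 = 4 is the order of the abelianisation.

Answer: 6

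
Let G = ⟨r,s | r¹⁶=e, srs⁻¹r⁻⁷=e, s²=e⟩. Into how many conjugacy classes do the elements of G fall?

The conjugacy classes (representative and size) are:
  [e] (size 1), [r] (size 2), [r¹⁴] (size 2), [r³] (size 2), [r⁴] (size 2), [r¹⁰] (size 2), [r⁸] (size 1), [r⁹] (size 2), [r¹¹] (size 2), [r¹⁰s] (size 8), [rs] (size 8).
Class equation: 1 + 2 + 2 + 2 + 2 + 2 + 1 + 2 + 2 + 8 + 8 = 32 = |G|. So G has 11 conjugacy classes.

Answer: 11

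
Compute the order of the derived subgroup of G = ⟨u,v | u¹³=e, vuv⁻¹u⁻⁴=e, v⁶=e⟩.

G' = [G, G] is generated by all commutators. The generator-pair commutators are: [u, v] = u¹⁰.
The subgroup they normally generate is {e, u, u², u³, u⁴, u⁵, u⁶, u⁷, u⁸, u⁹, u¹⁰, u¹¹, u¹²}, of order 13.
Check: |G/G'| = 78/13 = 6 is the order of the abelianisation.

Answer: 13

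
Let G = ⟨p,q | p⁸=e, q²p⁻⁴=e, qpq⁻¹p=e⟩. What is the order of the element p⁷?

Compute successive powers until reaching e:
  (p⁷)¹ = p⁷, (p⁷)² = p⁶, (p⁷)³ = p⁵, (p⁷)⁴ = p⁴, (p⁷)⁵ = p³, (p⁷)⁶ = p², (p⁷)⁷ = p, (p⁷)⁸ = e.
The smallest positive k with (p⁷)ᵏ = e is 8.

Answer: 8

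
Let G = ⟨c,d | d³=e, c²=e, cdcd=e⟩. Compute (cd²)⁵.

Compute successive powers of (cd²), reducing at each step:
  (cd²)²: (cd²) · c = d;   d · d² = e
  (cd²)³: e · c = c;   c · d² = cd²
  (cd²)⁴: (cd²) · c = d;   d · d² = e
  (cd²)⁵: e · c = c;   c · d² = cd²

Answer: cd²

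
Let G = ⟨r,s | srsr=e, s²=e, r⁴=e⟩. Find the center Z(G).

An element z ∈ Z(G) iff z commutes with every generator.
For example r² is central: (r²)·r = r³ = r·(r²); (r²)·s = r²s = s·(r²).
Whereas r ∉ Z(G) since r·s = rs ≠ r³s = s·r.
Checking each of the 8 elements this way gives Z(G) = {e, r²}, of order 2.

Answer: {e, r²}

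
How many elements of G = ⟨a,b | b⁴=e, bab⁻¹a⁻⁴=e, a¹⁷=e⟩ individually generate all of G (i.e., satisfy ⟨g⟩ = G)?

⟨g⟩ = G would require ord(g) = |G| = 68, but the maximum element order in G is 17 < 68. So G is not cyclic and no single element generates it: the count is 0.

Answer: 0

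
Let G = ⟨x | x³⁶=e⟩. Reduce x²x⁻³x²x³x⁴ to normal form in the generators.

Multiply left to right, reducing at each step:
  (x²) · x⁻³ = x³⁵
  (x³⁵) · x² = x
  x · x³ = x⁴
  (x⁴) · x⁴ = x⁸

Answer: x⁸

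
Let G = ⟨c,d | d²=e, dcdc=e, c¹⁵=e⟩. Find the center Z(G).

An element z ∈ Z(G) iff z commutes with every generator.
For example e is central: e·c = c = c·e; e·d = d = d·e.
Whereas c ∉ Z(G) since c·d = cd ≠ c¹⁴d = d·c.
Checking each of the 30 elements this way gives Z(G) = {e}, of order 1.

Answer: {e}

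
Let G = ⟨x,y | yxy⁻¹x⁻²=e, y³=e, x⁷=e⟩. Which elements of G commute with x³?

⟨x³⟩ ⊆ C_G(x³) since powers of x³ commute with x³; so |C_G(x³)| ≥ |⟨x³⟩| = 7.
By orbit–stabilizer, |C_G(x³)| = |G| / |conj. class of x³| = 21 / 3 = 7.
The 7 elements commuting with x³ are {e, x, x², x³, x⁴, x⁵, x⁶}.

Answer: {e, x, x², x³, x⁴, x⁵, x⁶}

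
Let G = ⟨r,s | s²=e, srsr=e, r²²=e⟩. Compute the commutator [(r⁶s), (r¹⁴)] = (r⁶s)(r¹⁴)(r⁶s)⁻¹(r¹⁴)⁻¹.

[(r⁶s), (r¹⁴)] = (r⁶s)·(r¹⁴)·(r⁶s)⁻¹·(r¹⁴)⁻¹.
  (r⁶s) · (r¹⁴) = r¹⁴s
  (r¹⁴s) · (r⁶s) = r⁸
  (r⁸) · (r⁸) = r¹⁶

Answer: r¹⁶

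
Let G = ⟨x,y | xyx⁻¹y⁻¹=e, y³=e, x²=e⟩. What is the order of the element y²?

Compute successive powers until reaching e:
  (y²)¹ = y², (y²)² = y, (y²)³ = e.
The smallest positive k with (y²)ᵏ = e is 3.

Answer: 3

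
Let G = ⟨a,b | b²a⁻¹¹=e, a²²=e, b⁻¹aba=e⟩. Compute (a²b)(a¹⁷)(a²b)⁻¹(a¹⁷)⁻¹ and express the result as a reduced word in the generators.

[(a²b), (a¹⁷)] = (a²b)·(a¹⁷)·(a²b)⁻¹·(a¹⁷)⁻¹.
  (a²b) · (a¹⁷) = a⁷b
  (a⁷b) · (a²b⁻¹) = a⁵
  (a⁵) · (a⁵) = a¹⁰

Answer: a¹⁰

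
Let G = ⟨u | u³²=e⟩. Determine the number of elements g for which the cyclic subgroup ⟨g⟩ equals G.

G is cyclic of order 32. An element generates G iff its order is 32, and a cyclic group of order 32 has exactly φ(32) = 16 such elements.

Answer: 16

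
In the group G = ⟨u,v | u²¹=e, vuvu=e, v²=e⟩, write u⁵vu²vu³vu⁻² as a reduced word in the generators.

Multiply left to right, reducing at each step:
  (u⁵) · v = u⁵v
  (u⁵v) · u² = u³v
  (u³v) · v = u³
  (u³) · u³ = u⁶
  (u⁶) · v = u⁶v
  (u⁶v) · u⁻² = u⁸v

Answer: u⁸v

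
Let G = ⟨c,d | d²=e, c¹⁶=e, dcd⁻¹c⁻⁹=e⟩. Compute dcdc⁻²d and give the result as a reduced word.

Multiply left to right, reducing at each step:
  d · c = c⁹d
  (c⁹d) · d = c⁹
  (c⁹) · c⁻² = c⁷
  (c⁷) · d = c⁷d

Answer: c⁷d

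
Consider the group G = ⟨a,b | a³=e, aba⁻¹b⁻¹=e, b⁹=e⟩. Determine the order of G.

Enumerate words in the generators, reducing via the relations: the distinct elements are
  {a, b, e, ab, a², b², b³, b⁴, b⁵, b⁶, b⁷, b⁸, ab², ab³, ab⁴, ab⁵, ab⁶, ab⁷, ab⁸, a²b, a²b², a²b³, a²b⁴, a²b⁵, a²b⁶, a²b⁷, a²b⁸}.
No further products give new elements, so |G| = 27.

Answer: 27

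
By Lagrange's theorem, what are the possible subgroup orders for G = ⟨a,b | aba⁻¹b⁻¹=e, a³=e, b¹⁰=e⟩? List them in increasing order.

|G| = 30 = 2 · 3 · 5. By Lagrange's theorem the order of any subgroup divides 30; the divisors of 30 are 1, 2, 3, 5, 6, 10, 15, 30.

Answer: 1, 2, 3, 5, 6, 10, 15, 30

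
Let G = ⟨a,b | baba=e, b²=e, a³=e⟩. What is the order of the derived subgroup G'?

G' = [G, G] is generated by all commutators. The generator-pair commutators are: [a, b] = a².
The subgroup they normally generate is {e, a, a²}, of order 3.
Check: |G/G'| = 6/3 = 2 is the order of the abelianisation.

Answer: 3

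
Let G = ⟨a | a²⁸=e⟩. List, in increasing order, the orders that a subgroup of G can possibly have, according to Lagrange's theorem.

|G| = 28 = 2² · 7. By Lagrange's theorem the order of any subgroup divides 28; the divisors of 28 are 1, 2, 4, 7, 14, 28.

Answer: 1, 2, 4, 7, 14, 28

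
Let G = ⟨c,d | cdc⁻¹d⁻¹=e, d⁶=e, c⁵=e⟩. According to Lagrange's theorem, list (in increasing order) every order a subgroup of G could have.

|G| = 30 = 2 · 3 · 5. By Lagrange's theorem the order of any subgroup divides 30; the divisors of 30 are 1, 2, 3, 5, 6, 10, 15, 30.

Answer: 1, 2, 3, 5, 6, 10, 15, 30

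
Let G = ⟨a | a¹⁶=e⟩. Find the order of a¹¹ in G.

Compute successive powers until reaching e:
  (a¹¹)¹ = a¹¹, (a¹¹)² = a⁶, (a¹¹)³ = a, (a¹¹)⁴ = a¹², (a¹¹)⁵ = a⁷, (a¹¹)⁶ = a², (a¹¹)⁷ = a¹³, (a¹¹)⁸ = a⁸, (a¹¹)⁹ = a³, (a¹¹)¹⁰ = a¹⁴, (a¹¹)¹¹ = a⁹, (a¹¹)¹² = a⁴, (a¹¹)¹³ = a¹⁵, (a¹¹)¹⁴ = a¹⁰, (a¹¹)¹⁵ = a⁵, (a¹¹)¹⁶ = e.
The smallest positive k with (a¹¹)ᵏ = e is 16.

Answer: 16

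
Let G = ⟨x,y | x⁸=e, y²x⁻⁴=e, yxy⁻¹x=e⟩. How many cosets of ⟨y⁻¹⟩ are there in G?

First find ord(y⁻¹) by computing successive powers:
  (y⁻¹)¹ = y⁻¹, (y⁻¹)² = x⁴, (y⁻¹)³ = y, (y⁻¹)⁴ = e.
So |⟨y⁻¹⟩| = ord(y⁻¹) = 4. With |G| = 16, by Lagrange [G : ⟨y⁻¹⟩] = 16/4 = 4.

Answer: 4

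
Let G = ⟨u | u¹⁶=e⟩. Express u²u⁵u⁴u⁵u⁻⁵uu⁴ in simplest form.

Multiply left to right, reducing at each step:
  (u²) · u⁵ = u⁷
  (u⁷) · u⁴ = u¹¹
  (u¹¹) · u⁵ = e
  e · u⁻⁵ = u¹¹
  (u¹¹) · u = u¹²
  (u¹²) · u⁴ = e

Answer: e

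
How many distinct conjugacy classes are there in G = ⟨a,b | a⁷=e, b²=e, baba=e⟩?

The conjugacy classes (representative and size) are:
  [e] (size 1), [a⁶] (size 2), [a⁵] (size 2), [a⁴] (size 2), [ab] (size 7).
Class equation: 1 + 2 + 2 + 2 + 7 = 14 = |G|. So G has 5 conjugacy classes.

Answer: 5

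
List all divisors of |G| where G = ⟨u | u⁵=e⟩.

|G| = 5 = 5. By Lagrange's theorem the order of any subgroup divides 5; the divisors of 5 are 1, 5.

Answer: 1, 5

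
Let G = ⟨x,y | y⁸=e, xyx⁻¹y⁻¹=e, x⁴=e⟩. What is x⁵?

Compute successive powers of x, reducing at each step:
  x²: x · x = x²
  x³: (x²) · x = x³
  x⁴: (x³) · x = e
  x⁵: e · x = x

Answer: x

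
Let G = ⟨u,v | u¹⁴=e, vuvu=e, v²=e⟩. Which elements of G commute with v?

⟨v⟩ ⊆ C_G(v) since powers of v commute with v; so |C_G(v)| ≥ |⟨v⟩| = 2.
By orbit–stabilizer, |C_G(v)| = |G| / |conj. class of v| = 28 / 7 = 4.
The 4 elements commuting with v are {e, u⁷, v, u⁷v}.

Answer: {e, u⁷, v, u⁷v}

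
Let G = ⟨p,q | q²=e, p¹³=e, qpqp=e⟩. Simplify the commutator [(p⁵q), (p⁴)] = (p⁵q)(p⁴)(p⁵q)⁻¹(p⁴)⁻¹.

[(p⁵q), (p⁴)] = (p⁵q)·(p⁴)·(p⁵q)⁻¹·(p⁴)⁻¹.
  (p⁵q) · (p⁴) = pq
  (pq) · (p⁵q) = p⁹
  (p⁹) · (p⁹) = p⁵

Answer: p⁵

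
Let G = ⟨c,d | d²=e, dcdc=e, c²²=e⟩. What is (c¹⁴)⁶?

Compute successive powers of (c¹⁴), reducing at each step:
  (c¹⁴)²: (c¹⁴) · c¹⁴ = c⁶
  (c¹⁴)³: (c⁶) · c¹⁴ = c²⁰
  (c¹⁴)⁴: (c²⁰) · c¹⁴ = c¹²
  (c¹⁴)⁵: (c¹²) · c¹⁴ = c⁴
  (c¹⁴)⁶: (c⁴) · c¹⁴ = c¹⁸

Answer: c¹⁸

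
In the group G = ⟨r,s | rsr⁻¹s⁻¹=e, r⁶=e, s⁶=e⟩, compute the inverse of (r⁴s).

The order of (r⁴s) is 6 (smallest k with (r⁴s)ᵏ = e), so (r⁴s)⁻¹ = (r⁴s)⁵ = r²s⁵.
Check: (r⁴s) · (r²s⁵) → (r⁴s) · r² = s;   s · s⁵ = e, giving e as required.

Answer: r²s⁵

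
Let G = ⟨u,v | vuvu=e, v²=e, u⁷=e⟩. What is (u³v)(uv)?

Compute (u³v) · (uv) by multiplying left to right and reducing via the relations at each step:
  (u³v) · u = u²v
  (u²v) · v = u²

Answer: u²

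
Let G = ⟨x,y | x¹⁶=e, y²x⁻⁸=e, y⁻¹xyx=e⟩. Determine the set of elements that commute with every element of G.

An element z ∈ Z(G) iff z commutes with every generator.
For example x⁸ is central: (x⁸)·x = x⁹ = x·(x⁸); (x⁸)·y = y⁻¹ = y·(x⁸).
Whereas x ∉ Z(G) since x·y = xy ≠ x⁷y⁻¹ = y·x.
Checking each of the 32 elements this way gives Z(G) = {e, x⁸}, of order 2.

Answer: {e, x⁸}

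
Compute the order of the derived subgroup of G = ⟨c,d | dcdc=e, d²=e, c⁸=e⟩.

G' = [G, G] is generated by all commutators. The generator-pair commutators are: [c, d] = c².
The subgroup they normally generate is {e, c², c⁴, c⁶}, of order 4.
Check: |G/G'| = 16/4 = 4 is the order of the abelianisation.

Answer: 4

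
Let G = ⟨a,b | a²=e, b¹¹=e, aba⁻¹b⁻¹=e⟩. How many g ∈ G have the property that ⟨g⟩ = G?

G is cyclic of order 22. An element generates G iff its order is 22, and a cyclic group of order 22 has exactly φ(22) = 10 such elements.

Answer: 10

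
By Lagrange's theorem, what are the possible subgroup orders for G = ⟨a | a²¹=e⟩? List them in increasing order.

|G| = 21 = 3 · 7. By Lagrange's theorem the order of any subgroup divides 21; the divisors of 21 are 1, 3, 7, 21.

Answer: 1, 3, 7, 21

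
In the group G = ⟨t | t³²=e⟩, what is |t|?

Compute successive powers until reaching e:
  t¹ = t, t² = t², t³ = t³, t⁴ = t⁴, t⁵ = t⁵, t⁶ = t⁶, t⁷ = t⁷, t⁸ = t⁸, t⁹ = t⁹, t¹⁰ = t¹⁰, t¹¹ = t¹¹, t¹² = t¹², t¹³ = t¹³, t¹⁴ = t¹⁴, t¹⁵ = t¹⁵, t¹⁶ = t¹⁶, t¹⁷ = t¹⁷, t¹⁸ = t¹⁸, t¹⁹ = t¹⁹, t²⁰ = t²⁰, t²¹ = t²¹, t²² = t²², t²³ = t²³, t²⁴ = t²⁴, t²⁵ = t²⁵, t²⁶ = t²⁶, t²⁷ = t²⁷, t²⁸ = t²⁸, t²⁹ = t²⁹, t³⁰ = t³⁰, t³¹ = t³¹, t³² = e.
The smallest positive k with tᵏ = e is 32.

Answer: 32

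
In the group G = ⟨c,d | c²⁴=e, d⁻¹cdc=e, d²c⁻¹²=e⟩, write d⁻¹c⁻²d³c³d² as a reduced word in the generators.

Multiply left to right, reducing at each step:
  (d⁻¹) · c⁻² = c²d⁻¹
  (c²d⁻¹) · d³ = c¹⁴
  (c¹⁴) · c³ = c¹⁷
  (c¹⁷) · d² = c⁵

Answer: c⁵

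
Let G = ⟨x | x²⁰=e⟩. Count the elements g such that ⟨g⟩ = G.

G is cyclic of order 20. An element generates G iff its order is 20, and a cyclic group of order 20 has exactly φ(20) = 8 such elements.

Answer: 8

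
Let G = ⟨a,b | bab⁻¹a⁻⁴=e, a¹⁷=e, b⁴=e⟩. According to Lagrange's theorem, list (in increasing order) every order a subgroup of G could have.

|G| = 68 = 2² · 17. By Lagrange's theorem the order of any subgroup divides 68; the divisors of 68 are 1, 2, 4, 17, 34, 68.

Answer: 1, 2, 4, 17, 34, 68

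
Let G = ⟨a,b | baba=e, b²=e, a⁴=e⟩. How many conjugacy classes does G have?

The conjugacy classes (representative and size) are:
  [e] (size 1), [a] (size 2), [a²] (size 1), [a²b] (size 2), [a³b] (size 2).
Class equation: 1 + 2 + 1 + 2 + 2 = 8 = |G|. So G has 5 conjugacy classes.

Answer: 5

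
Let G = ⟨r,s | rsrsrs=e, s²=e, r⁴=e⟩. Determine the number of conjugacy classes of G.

The conjugacy classes (representative and size) are:
  [e] (size 1), [r³] (size 6), [r²sr²s] (size 3), [rsr³] (size 6), [sr³] (size 8).
Class equation: 1 + 6 + 3 + 6 + 8 = 24 = |G|. So G has 5 conjugacy classes.

Answer: 5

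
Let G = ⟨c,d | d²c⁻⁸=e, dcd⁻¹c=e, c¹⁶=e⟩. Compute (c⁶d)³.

Compute successive powers of (c⁶d), reducing at each step:
  (c⁶d)²: (c⁶d) · c⁶ = d;   d · d = c⁸
  (c⁶d)³: (c⁸) · c⁶ = c¹⁴;   (c¹⁴) · d = c⁶d⁻¹

Answer: c⁶d⁻¹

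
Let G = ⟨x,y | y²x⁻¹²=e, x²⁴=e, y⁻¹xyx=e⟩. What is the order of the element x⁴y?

Compute successive powers until reaching e:
  (x⁴y)¹ = x⁴y, (x⁴y)² = x¹², (x⁴y)³ = x⁴y⁻¹, (x⁴y)⁴ = e.
The smallest positive k with (x⁴y)ᵏ = e is 4.

Answer: 4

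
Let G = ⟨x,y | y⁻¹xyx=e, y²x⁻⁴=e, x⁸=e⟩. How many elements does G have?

Enumerate words in the generators, reducing via the relations: the distinct elements are
  {e, x, y, xy, x², x³, x⁴, x⁵, x⁶, x⁷, x²y, x³y, y⁻¹, xy⁻¹, x²y⁻¹, x³y⁻¹}.
No further products give new elements, so |G| = 16.

Answer: 16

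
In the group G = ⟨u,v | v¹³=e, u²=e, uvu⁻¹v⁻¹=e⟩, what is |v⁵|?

Compute successive powers until reaching e:
  (v⁵)¹ = v⁵, (v⁵)² = v¹⁰, (v⁵)³ = v², (v⁵)⁴ = v⁷, (v⁵)⁵ = v¹², (v⁵)⁶ = v⁴, (v⁵)⁷ = v⁹, (v⁵)⁸ = v, (v⁵)⁹ = v⁶, (v⁵)¹⁰ = v¹¹, (v⁵)¹¹ = v³, (v⁵)¹² = v⁸, (v⁵)¹³ = e.
The smallest positive k with (v⁵)ᵏ = e is 13.

Answer: 13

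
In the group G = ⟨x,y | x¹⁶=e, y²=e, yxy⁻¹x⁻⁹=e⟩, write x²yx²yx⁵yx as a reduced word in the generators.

Multiply left to right, reducing at each step:
  (x²) · y = x²y
  (x²y) · x² = x⁴y
  (x⁴y) · y = x⁴
  (x⁴) · x⁵ = x⁹
  (x⁹) · y = x⁹y
  (x⁹y) · x = x²y

Answer: x²y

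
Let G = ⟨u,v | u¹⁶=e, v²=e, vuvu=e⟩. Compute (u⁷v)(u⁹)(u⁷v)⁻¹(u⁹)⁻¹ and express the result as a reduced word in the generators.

[(u⁷v), (u⁹)] = (u⁷v)·(u⁹)·(u⁷v)⁻¹·(u⁹)⁻¹.
  (u⁷v) · (u⁹) = u¹⁴v
  (u¹⁴v) · (u⁷v) = u⁷
  (u⁷) · (u⁷) = u¹⁴

Answer: u¹⁴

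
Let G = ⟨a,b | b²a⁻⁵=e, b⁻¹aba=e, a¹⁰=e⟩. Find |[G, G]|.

G' = [G, G] is generated by all commutators. The generator-pair commutators are: [a, b] = a².
The subgroup they normally generate is {e, a², a⁴, a⁶, a⁸}, of order 5.
Check: |G/G'| = 20/5 = 4 is the order of the abelianisation.

Answer: 5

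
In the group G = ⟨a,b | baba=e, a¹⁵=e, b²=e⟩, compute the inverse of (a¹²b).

The order of (a¹²b) is 2 (smallest k with (a¹²b)ᵏ = e), so (a¹²b)⁻¹ = (a¹²b)¹ = a¹²b.
Check: (a¹²b) · (a¹²b) → (a¹²b) · a¹² = b;   b · b = e, giving e as required.

Answer: a¹²b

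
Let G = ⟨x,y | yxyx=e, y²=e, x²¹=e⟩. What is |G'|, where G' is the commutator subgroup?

G' = [G, G] is generated by all commutators. The generator-pair commutators are: [x, y] = x².
The subgroup they normally generate is {e, x, x², x³, x⁴, x⁵, x⁶, x⁷, x⁸, x⁹, x¹⁰, x¹¹, x¹², x¹³, x¹⁴, x¹⁵, x¹⁶, x¹⁷, x¹⁸, x¹⁹, x²⁰}, of order 21.
Check: |G/G'| = 42/21 = 2 is the order of the abelianisation.

Answer: 21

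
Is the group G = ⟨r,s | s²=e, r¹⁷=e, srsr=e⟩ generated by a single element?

Every cyclic group is abelian. But r·s = rs while s·r = r¹⁶s, so r·s ≠ s·r and G is not abelian. Hence G is not cyclic.

Answer: No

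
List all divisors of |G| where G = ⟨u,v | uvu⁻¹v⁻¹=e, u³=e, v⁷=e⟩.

|G| = 21 = 3 · 7. By Lagrange's theorem the order of any subgroup divides 21; the divisors of 21 are 1, 3, 7, 21.

Answer: 1, 3, 7, 21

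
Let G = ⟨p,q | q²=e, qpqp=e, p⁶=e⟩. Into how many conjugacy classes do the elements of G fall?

The conjugacy classes (representative and size) are:
  [e] (size 1), [p⁵] (size 2), [p⁴] (size 2), [p³] (size 1), [q] (size 3), [p³q] (size 3).
Class equation: 1 + 2 + 2 + 1 + 3 + 3 = 12 = |G|. So G has 6 conjugacy classes.

Answer: 6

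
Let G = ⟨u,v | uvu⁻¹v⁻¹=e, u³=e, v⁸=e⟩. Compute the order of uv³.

Compute successive powers until reaching e:
  (uv³)¹ = uv³, (uv³)² = u²v⁶, (uv³)³ = v, (uv³)⁴ = uv⁴, (uv³)⁵ = u²v⁷, (uv³)⁶ = v², (uv³)⁷ = uv⁵, (uv³)⁸ = u², (uv³)⁹ = v³, (uv³)¹⁰ = uv⁶, (uv³)¹¹ = u²v, (uv³)¹² = v⁴, (uv³)¹³ = uv⁷, (uv³)¹⁴ = u²v², (uv³)¹⁵ = v⁵, (uv³)¹⁶ = u, (uv³)¹⁷ = u²v³, (uv³)¹⁸ = v⁶, (uv³)¹⁹ = uv, (uv³)²⁰ = u²v⁴, (uv³)²¹ = v⁷, (uv³)²² = uv², (uv³)²³ = u²v⁵, (uv³)²⁴ = e.
The smallest positive k with (uv³)ᵏ = e is 24.

Answer: 24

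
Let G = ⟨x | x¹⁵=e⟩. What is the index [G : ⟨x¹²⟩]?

First find ord(x¹²) by computing successive powers:
  (x¹²)¹ = x¹², (x¹²)² = x⁹, (x¹²)³ = x⁶, (x¹²)⁴ = x³, (x¹²)⁵ = e.
So |⟨x¹²⟩| = ord(x¹²) = 5. With |G| = 15, by Lagrange [G : ⟨x¹²⟩] = 15/5 = 3.

Answer: 3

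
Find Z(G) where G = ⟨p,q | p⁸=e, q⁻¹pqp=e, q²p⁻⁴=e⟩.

An element z ∈ Z(G) iff z commutes with every generator.
For example p⁴ is central: (p⁴)·p = p⁵ = p·(p⁴); (p⁴)·q = q⁻¹ = q·(p⁴).
Whereas p ∉ Z(G) since p·q = pq ≠ p³q⁻¹ = q·p.
Checking each of the 16 elements this way gives Z(G) = {e, p⁴}, of order 2.

Answer: {e, p⁴}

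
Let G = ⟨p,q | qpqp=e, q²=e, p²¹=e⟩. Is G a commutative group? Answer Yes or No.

p·q = pq but q·p = p²⁰q, so p·q ≠ q·p and G is not abelian.

Answer: No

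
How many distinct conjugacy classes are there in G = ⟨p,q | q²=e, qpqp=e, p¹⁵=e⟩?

The conjugacy classes (representative and size) are:
  [e] (size 1), [p¹⁴] (size 2), [p²] (size 2), [p³] (size 2), [p⁴] (size 2), [p¹⁰] (size 2), [p⁹] (size 2), [p⁷] (size 2), [p¹³q] (size 15).
Class equation: 1 + 2 + 2 + 2 + 2 + 2 + 2 + 2 + 15 = 30 = |G|. So G has 9 conjugacy classes.

Answer: 9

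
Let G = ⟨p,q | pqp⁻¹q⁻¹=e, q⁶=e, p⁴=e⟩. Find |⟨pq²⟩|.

|⟨pq²⟩| equals the order of pq². Compute successive powers until reaching e:
  (pq²)¹ = pq², (pq²)² = p²q⁴, (pq²)³ = p³, (pq²)⁴ = q², (pq²)⁵ = pq⁴, (pq²)⁶ = p², (pq²)⁷ = p³q², (pq²)⁸ = q⁴, (pq²)⁹ = p, (pq²)¹⁰ = p²q², (pq²)¹¹ = p³q⁴, (pq²)¹² = e.
The smallest positive k with (pq²)ᵏ = e is 12, so |⟨pq²⟩| = 12.

Answer: 12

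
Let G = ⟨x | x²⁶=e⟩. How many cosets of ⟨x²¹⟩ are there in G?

First find ord(x²¹) by computing successive powers:
  (x²¹)¹ = x²¹, (x²¹)² = x¹⁶, (x²¹)³ = x¹¹, (x²¹)⁴ = x⁶, (x²¹)⁵ = x, (x²¹)⁶ = x²², (x²¹)⁷ = x¹⁷, (x²¹)⁸ = x¹², (x²¹)⁹ = x⁷, (x²¹)¹⁰ = x², (x²¹)¹¹ = x²³, (x²¹)¹² = x¹⁸, (x²¹)¹³ = x¹³, (x²¹)¹⁴ = x⁸, (x²¹)¹⁵ = x³, (x²¹)¹⁶ = x²⁴, (x²¹)¹⁷ = x¹⁹, (x²¹)¹⁸ = x¹⁴, (x²¹)¹⁹ = x⁹, (x²¹)²⁰ = x⁴, (x²¹)²¹ = x²⁵, (x²¹)²² = x²⁰, (x²¹)²³ = x¹⁵, (x²¹)²⁴ = x¹⁰, (x²¹)²⁵ = x⁵, (x²¹)²⁶ = e.
So |⟨x²¹⟩| = ord(x²¹) = 26. With |G| = 26, by Lagrange [G : ⟨x²¹⟩] = 26/26 = 1.

Answer: 1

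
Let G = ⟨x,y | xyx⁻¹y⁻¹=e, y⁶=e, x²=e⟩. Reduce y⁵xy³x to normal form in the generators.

Multiply left to right, reducing at each step:
  (y⁵) · x = xy⁵
  (xy⁵) · y³ = xy²
  (xy²) · x = y²

Answer: y²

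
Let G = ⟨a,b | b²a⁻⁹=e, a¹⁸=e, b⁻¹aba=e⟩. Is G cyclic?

Every cyclic group is abelian. But a·b = ab while b·a = a⁸b⁻¹, so a·b ≠ b·a and G is not abelian. Hence G is not cyclic.

Answer: No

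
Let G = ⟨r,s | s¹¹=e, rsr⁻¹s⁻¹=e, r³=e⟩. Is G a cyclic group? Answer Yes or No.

|G| = 33. The element rs has order 33 (its powers give 33 distinct elements), so ⟨rs⟩ = G and G is cyclic.

Answer: Yes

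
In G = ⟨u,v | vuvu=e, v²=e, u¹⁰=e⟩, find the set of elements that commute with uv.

⟨uv⟩ ⊆ C_G(uv) since powers of uv commute with uv; so |C_G(uv)| ≥ |⟨uv⟩| = 2.
By orbit–stabilizer, |C_G(uv)| = |G| / |conj. class of uv| = 20 / 5 = 4.
The 4 elements commuting with uv are {e, u⁵, uv, u⁶v}.

Answer: {e, u⁵, uv, u⁶v}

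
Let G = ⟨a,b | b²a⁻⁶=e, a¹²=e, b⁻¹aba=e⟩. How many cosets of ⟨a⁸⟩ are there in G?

First find ord(a⁸) by computing successive powers:
  (a⁸)¹ = a⁸, (a⁸)² = a⁴, (a⁸)³ = e.
So |⟨a⁸⟩| = ord(a⁸) = 3. With |G| = 24, by Lagrange [G : ⟨a⁸⟩] = 24/3 = 8.

Answer: 8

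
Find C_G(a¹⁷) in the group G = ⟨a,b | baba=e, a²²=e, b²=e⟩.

⟨a¹⁷⟩ ⊆ C_G(a¹⁷) since powers of a¹⁷ commute with a¹⁷; so |C_G(a¹⁷)| ≥ |⟨a¹⁷⟩| = 22.
By orbit–stabilizer, |C_G(a¹⁷)| = |G| / |conj. class of a¹⁷| = 44 / 2 = 22.
The 22 elements commuting with a¹⁷ are {e, a, a², a³, a⁴, a⁵, a⁶, a⁷, a⁸, a⁹, a¹⁰, a¹¹, a¹², a¹³, a¹⁴, a¹⁵, a¹⁶, a¹⁷, a¹⁸, a¹⁹, a²⁰, a²¹}.

Answer: {e, a, a², a³, a⁴, a⁵, a⁶, a⁷, a⁸, a⁹, a¹⁰, a¹¹, a¹², a¹³, a¹⁴, a¹⁵, a¹⁶, a¹⁷, a¹⁸, a¹⁹, a²⁰, a²¹}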